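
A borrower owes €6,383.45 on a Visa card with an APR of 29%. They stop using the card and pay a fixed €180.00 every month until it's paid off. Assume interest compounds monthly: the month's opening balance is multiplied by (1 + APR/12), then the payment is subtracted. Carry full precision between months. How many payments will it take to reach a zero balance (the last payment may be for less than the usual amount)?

Monthly rate r = 29%/12 = 2.41667% = 0.0241667.
Recurrence: B ← B·(1+r) − €180.00.
Month 1: interest €154.27; balance after payment €6,357.72.
Month 2: interest €153.64; balance after payment €6,331.36.
Closed form: n = −ln(1 − rB₀/P)/ln(1+r) = −ln(0.14296)/ln(1.02417) ≈ 81.459, so the balance reaches zero during payment 82.

82 months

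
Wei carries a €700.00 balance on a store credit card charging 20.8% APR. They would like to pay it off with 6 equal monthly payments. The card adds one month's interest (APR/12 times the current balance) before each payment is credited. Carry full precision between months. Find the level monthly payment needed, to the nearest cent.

Monthly rate r = 20.8%/12 = 1.73333% = 0.0173333.
Level-payment amortization: P = B₀·r / (1 − (1+r)^(−n)) = 700.00·0.0173333 / (1 − 1.01733^(−6)).
Denominator 1 − (1+r)^(−6) = 0.0979713066.
P = 12.1333 / 0.0979713066 ≈ 123.85.

€123.85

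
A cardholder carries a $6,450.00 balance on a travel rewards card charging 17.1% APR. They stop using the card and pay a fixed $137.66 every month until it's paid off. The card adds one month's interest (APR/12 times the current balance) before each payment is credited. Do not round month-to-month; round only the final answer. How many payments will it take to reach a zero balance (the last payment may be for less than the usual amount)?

Monthly rate r = 17.1%/12 = 1.425% = 0.01425.
Recurrence: B ← B·(1+r) − $137.66.
Month 1: interest $91.91; balance after payment $6,404.25.
Month 2: interest $91.26; balance after payment $6,357.85.
Closed form: n = −ln(1 − rB₀/P)/ln(1+r) = −ln(0.33232)/ln(1.01425) ≈ 77.858, so the balance reaches zero during payment 78.

78 payments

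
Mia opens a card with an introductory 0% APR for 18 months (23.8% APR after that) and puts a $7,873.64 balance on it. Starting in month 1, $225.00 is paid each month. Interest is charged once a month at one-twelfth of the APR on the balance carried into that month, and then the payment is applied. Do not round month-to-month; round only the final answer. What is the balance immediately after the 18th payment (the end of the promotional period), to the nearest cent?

Promo months 1–18 at r₀ = 0%/12 = 0; months 19+ at r₁ = 23.8%/12 = 0.0198333.
After month 18 (no interest yet): B = $7,873.64 − 18·$225.00 = $3,823.64.

$3,823.64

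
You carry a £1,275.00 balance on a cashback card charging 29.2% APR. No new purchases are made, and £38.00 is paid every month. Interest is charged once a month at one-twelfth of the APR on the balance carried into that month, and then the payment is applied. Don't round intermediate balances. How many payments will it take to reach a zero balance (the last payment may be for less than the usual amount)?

Monthly rate r = 29.2%/12 = 2.43333% = 0.0243333.
Recurrence: B ← B·(1+r) − £38.00.
Month 1: interest £31.02; balance after payment £1,268.03.
Month 2: interest £30.86; balance after payment £1,260.88.
Closed form: n = −ln(1 − rB₀/P)/ln(1+r) = −ln(0.18355)/ln(1.02433) ≈ 70.512, so the balance reaches zero during payment 71.

71 months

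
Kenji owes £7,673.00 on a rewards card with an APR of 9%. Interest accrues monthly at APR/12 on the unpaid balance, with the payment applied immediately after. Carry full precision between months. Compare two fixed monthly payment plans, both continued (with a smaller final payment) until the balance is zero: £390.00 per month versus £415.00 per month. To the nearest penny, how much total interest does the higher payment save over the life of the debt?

Monthly rate r = 9%/12 = 0.75% = 0.0075.
At £390.00/mo: n = ⌈−ln(1 − rB₀/P)/ln(1+r)⌉ = 22 payments (last £143.22); total interest = total paid − £7,673.00 = £660.22.
At £415.00/mo: 20 payments (last £405.91); total interest £617.91.
Interest saved = £660.22 − £617.91 = £42.31.

£42.31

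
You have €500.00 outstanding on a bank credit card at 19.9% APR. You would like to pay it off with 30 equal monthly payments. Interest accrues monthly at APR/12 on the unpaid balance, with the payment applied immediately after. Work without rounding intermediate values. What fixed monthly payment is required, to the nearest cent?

Monthly rate r = 19.9%/12 = 1.65833% = 0.0165833.
Level-payment amortization: P = B₀·r / (1 − (1+r)^(−n)) = 500.00·0.0165833 / (1 − 1.01658^(−30)).
Denominator 1 − (1+r)^(−30) = 0.389465174.
P = 8.29167 / 0.389465174 ≈ 21.29.

€21.29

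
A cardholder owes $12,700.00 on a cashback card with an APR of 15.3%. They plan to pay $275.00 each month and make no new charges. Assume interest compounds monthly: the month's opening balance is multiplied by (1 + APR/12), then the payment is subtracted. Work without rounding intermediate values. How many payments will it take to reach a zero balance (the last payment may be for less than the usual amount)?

71 months

Monthly rate r = 15.3%/12 = 1.275% = 0.01275.
Recurrence: B ← B·(1+r) − $275.00.
Month 1: interest $161.93; balance after payment $12,586.92.
Month 2: interest $160.48; balance after payment $12,472.41.
Closed form: n = −ln(1 − rB₀/P)/ln(1+r) = −ln(0.41118)/ln(1.01275) ≈ 70.147, so the balance reaches zero during payment 71.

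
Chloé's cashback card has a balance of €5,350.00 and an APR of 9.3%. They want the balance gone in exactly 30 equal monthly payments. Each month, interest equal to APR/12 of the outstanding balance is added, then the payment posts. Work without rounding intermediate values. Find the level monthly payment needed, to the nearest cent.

Monthly rate r = 9.3%/12 = 0.775% = 0.00775.
Level-payment amortization: P = B₀·r / (1 − (1+r)^(−n)) = 5350.00·0.00775 / (1 − 1.00775^(−30)).
Denominator 1 − (1+r)^(−30) = 0.206739562.
P = 41.4625 / 0.206739562 ≈ 200.55.

€200.55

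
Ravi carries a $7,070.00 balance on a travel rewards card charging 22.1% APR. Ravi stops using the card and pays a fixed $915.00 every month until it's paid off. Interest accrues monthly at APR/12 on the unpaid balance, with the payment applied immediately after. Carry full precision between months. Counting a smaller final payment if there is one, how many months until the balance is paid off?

Monthly rate r = 22.1%/12 = 1.84167% = 0.0184167.
Recurrence: B ← B·(1+r) − $915.00.
Month 1: interest $130.21; balance after payment $6,285.21.
Month 2: interest $115.75; balance after payment $5,485.96.
Closed form: n = −ln(1 − rB₀/P)/ln(1+r) = −ln(0.8577)/ln(1.01842) ≈ 8.412, so the balance reaches zero during payment 9.

9 payments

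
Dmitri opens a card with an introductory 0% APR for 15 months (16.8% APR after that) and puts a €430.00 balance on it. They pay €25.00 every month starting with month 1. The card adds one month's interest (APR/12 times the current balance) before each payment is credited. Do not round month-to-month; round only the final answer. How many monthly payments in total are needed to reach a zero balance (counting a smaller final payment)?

Promo months 1–15 at r₀ = 0%/12 = 0; months 16+ at r₁ = 16.8%/12 = 0.014.
After month 15 (no interest yet): B = €430.00 − 15·€25.00 = €55.00.
Then at r₁ with €25.00/mo: n₂ = −ln(1 − r₁·B/P)/ln(1+r₁) ≈ 2.25 → 3 more payments.

18 months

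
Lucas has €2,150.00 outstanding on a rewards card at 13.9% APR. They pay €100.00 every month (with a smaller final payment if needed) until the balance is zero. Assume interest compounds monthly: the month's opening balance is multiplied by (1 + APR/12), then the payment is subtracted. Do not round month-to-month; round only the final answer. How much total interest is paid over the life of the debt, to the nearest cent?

Monthly rate r = 13.9%/12 = 1.15833% = 0.0115833.
Payoff takes n = ⌈−ln(1 − rB₀/P)/ln(1+r)⌉ = ⌈24.869⌉ = 25 payments; the last is €86.92.
Total paid = 24·€100.00 + €86.92 = €2,486.92.
Total interest = total paid − principal = €2,486.92 − €2,150.00 = €336.92.

€336.92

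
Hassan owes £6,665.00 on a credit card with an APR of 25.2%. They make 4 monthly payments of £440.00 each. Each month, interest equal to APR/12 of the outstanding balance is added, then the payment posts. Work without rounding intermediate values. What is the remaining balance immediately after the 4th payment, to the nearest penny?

Monthly rate r = 25.2%/12 = 2.1% = 0.021.
Each month: B ← B·(1+r) − £440.00.
Month 1: interest £139.96; balance after payment £6,364.97.
Month 2: interest £133.66; balance after payment £6,058.63.
Month 3: interest £127.23; balance after payment £5,745.86.
Month 4: interest £120.66; balance after payment £5,426.52.

£5,426.52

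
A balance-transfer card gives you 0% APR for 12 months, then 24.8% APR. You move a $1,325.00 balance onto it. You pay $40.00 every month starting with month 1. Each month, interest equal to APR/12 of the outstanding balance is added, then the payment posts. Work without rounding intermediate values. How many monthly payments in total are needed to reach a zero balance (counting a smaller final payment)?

Promo months 1–12 at r₀ = 0%/12 = 0; months 13+ at r₁ = 24.8%/12 = 0.0206667.
After month 12 (no interest yet): B = $1,325.00 − 12·$40.00 = $845.00.
Then at r₁ with $40.00/mo: n₂ = −ln(1 − r₁·B/P)/ln(1+r₁) ≈ 28.05 → 29 more payments.

41 payments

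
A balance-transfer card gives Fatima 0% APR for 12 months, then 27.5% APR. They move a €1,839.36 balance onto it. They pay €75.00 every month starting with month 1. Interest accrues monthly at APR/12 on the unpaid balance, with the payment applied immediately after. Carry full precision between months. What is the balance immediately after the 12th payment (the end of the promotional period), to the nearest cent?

€939.36

Promo months 1–12 at r₀ = 0%/12 = 0; months 13+ at r₁ = 27.5%/12 = 0.0229167.
After month 12 (no interest yet): B = €1,839.36 − 12·€75.00 = €939.36.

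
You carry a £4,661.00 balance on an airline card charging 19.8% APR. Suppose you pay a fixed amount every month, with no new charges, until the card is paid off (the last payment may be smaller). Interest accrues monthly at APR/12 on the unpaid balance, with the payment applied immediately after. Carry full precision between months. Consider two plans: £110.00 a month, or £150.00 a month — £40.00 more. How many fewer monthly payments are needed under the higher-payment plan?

30 fewer payments

Monthly rate r = 19.8%/12 = 1.65% = 0.0165.
At £110.00/mo: n = ⌈−ln(1 − rB₀/P)/ln(1+r)⌉ = 74 payments (last £43.72); total interest = total paid − £4,661.00 = £3,412.72.
At £150.00/mo: 44 payments (last £139.27); total interest £1,928.27.
Payments saved = 74 − 44 = 30.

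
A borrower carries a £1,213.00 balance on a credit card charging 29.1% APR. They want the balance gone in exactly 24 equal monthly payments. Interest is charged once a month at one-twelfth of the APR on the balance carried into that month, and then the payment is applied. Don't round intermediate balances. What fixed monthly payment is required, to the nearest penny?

Monthly rate r = 29.1%/12 = 2.425% = 0.02425.
Level-payment amortization: P = B₀·r / (1 − (1+r)^(−n)) = 1213.00·0.02425 / (1 − 1.02425^(−24)).
Denominator 1 − (1+r)^(−24) = 0.437326247.
P = 29.4153 / 0.437326247 ≈ 67.26.

£67.26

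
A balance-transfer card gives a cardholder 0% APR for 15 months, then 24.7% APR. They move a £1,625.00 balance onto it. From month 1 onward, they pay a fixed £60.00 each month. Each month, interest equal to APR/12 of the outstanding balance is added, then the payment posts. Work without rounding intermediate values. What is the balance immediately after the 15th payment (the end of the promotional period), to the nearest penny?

Promo months 1–15 at r₀ = 0%/12 = 0; months 16+ at r₁ = 24.7%/12 = 0.0205833.
After month 15 (no interest yet): B = £1,625.00 − 15·£60.00 = £725.00.

£725.00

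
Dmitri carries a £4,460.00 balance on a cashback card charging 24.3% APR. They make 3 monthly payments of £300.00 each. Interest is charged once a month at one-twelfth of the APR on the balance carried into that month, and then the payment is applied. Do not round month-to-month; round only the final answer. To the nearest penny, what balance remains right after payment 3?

Monthly rate r = 24.3%/12 = 2.025% = 0.02025.
Each month: B ← B·(1+r) − £300.00.
Month 1: interest £90.31; balance after payment £4,250.31.
Month 2: interest £86.07; balance after payment £4,036.38.
Month 3: interest £81.74; balance after payment £3,818.12.

£3,818.12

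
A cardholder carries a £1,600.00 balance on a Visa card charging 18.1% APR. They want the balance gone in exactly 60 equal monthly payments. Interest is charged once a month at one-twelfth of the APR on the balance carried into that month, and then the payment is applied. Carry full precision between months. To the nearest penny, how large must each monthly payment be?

Monthly rate r = 18.1%/12 = 1.50833% = 0.0150833.
Level-payment amortization: P = B₀·r / (1 − (1+r)^(−n)) = 1600.00·0.0150833 / (1 − 1.01508^(−60)).
Denominator 1 − (1+r)^(−60) = 0.592715229.
P = 24.1333 / 0.592715229 ≈ 40.72.

£40.72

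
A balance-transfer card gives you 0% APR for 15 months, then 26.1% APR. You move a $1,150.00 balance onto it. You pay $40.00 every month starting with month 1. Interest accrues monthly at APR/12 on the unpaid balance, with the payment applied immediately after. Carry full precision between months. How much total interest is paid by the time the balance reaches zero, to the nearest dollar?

$111

Promo months 1–15 at r₀ = 0%/12 = 0; months 16+ at r₁ = 26.1%/12 = 0.02175.
After month 15 (no interest yet): B = $1,150.00 − 15·$40.00 = $550.00.
Then at r₁ with $40.00/mo: n₂ = −ln(1 − r₁·B/P)/ln(1+r₁) ≈ 16.51 → 17 more payments.
Total paid = 31·$40.00 + $20.68 = $1,260.68; interest = $1,260.68 − $1,150.00 = $110.68.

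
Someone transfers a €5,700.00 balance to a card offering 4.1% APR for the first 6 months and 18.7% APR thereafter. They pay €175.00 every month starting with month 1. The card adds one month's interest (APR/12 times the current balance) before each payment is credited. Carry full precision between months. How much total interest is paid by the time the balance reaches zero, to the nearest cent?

Promo months 1–6 at r₀ = 4.1%/12 = 0.00341667; months 7+ at r₁ = 18.7%/12 = 0.0155833.
After month 6: iterate B ← B·(1+r₀) − €175.00 for 6 months → €4,758.84.
Then at r₁ with €175.00/mo: n₂ = −ln(1 − r₁·B/P)/ln(1+r₁) ≈ 35.65 → 36 more payments.
Total paid = 41·€175.00 + €113.78 = €7,288.78; interest = €7,288.78 − €5,700.00 = €1,588.78.

€1,588.78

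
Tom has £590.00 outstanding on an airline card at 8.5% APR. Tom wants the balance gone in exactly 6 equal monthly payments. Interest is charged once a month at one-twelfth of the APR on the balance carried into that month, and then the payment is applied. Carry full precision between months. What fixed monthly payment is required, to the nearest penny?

£100.79

Monthly rate r = 8.5%/12 = 0.708333% = 0.00708333.
Level-payment amortization: P = B₀·r / (1 − (1+r)^(−n)) = 590.00·0.00708333 / (1 − 1.00708^(−6)).
Denominator 1 − (1+r)^(−6) = 0.0414659436.
P = 4.17917 / 0.0414659436 ≈ 100.79.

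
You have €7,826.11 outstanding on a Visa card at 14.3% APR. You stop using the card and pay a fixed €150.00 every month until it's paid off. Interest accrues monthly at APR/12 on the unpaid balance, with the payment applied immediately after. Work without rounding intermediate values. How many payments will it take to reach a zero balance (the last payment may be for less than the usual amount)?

Monthly rate r = 14.3%/12 = 1.19167% = 0.0119167.
Recurrence: B ← B·(1+r) − €150.00.
Month 1: interest €93.26; balance after payment €7,769.37.
Month 2: interest €92.59; balance after payment €7,711.96.
Closed form: n = −ln(1 − rB₀/P)/ln(1+r) = −ln(0.37826)/ln(1.01192) ≈ 82.066, so the balance reaches zero during payment 83.

83 payments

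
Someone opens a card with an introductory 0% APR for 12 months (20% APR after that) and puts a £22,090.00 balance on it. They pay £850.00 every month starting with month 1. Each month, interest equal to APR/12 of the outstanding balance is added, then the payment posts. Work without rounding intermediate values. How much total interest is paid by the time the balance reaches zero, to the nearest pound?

Promo months 1–12 at r₀ = 0%/12 = 0; months 13+ at r₁ = 20%/12 = 0.0166667.
After month 12 (no interest yet): B = £22,090.00 − 12·£850.00 = £11,890.00.
Then at r₁ with £850.00/mo: n₂ = −ln(1 − r₁·B/P)/ln(1+r₁) ≈ 16.06 → 17 more payments.
Total paid = 28·£850.00 + £50.72 = £23,850.72; interest = £23,850.72 − £22,090.00 = £1,760.72.

£1,761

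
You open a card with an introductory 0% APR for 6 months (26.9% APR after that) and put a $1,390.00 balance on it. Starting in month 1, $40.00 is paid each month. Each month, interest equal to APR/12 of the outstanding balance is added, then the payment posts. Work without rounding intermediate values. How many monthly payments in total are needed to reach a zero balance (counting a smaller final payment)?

Promo months 1–6 at r₀ = 0%/12 = 0; months 7+ at r₁ = 26.9%/12 = 0.0224167.
After month 6 (no interest yet): B = $1,390.00 − 6·$40.00 = $1,150.00.
Then at r₁ with $40.00/mo: n₂ = −ln(1 − r₁·B/P)/ln(1+r₁) ≈ 46.65 → 47 more payments.

53 months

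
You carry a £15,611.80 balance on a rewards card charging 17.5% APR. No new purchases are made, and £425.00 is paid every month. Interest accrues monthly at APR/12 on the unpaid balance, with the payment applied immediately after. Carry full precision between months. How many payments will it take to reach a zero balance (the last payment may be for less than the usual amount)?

53 months

Monthly rate r = 17.5%/12 = 1.45833% = 0.0145833.
Recurrence: B ← B·(1+r) − £425.00.
Month 1: interest £227.67; balance after payment £15,414.47.
Month 2: interest £224.79; balance after payment £15,214.27.
Closed form: n = −ln(1 − rB₀/P)/ln(1+r) = −ln(0.4643)/ln(1.01458) ≈ 52.992, so the balance reaches zero during payment 53.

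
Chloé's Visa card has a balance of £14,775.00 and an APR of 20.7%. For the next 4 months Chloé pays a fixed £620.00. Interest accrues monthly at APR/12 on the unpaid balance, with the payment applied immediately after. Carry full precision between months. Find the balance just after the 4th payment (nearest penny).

£13,276.25

Monthly rate r = 20.7%/12 = 1.725% = 0.01725.
Each month: B ← B·(1+r) − £620.00.
Month 1: interest £254.87; balance after payment £14,409.87.
Month 2: interest £248.57; balance after payment £14,038.44.
Month 3: interest £242.16; balance after payment £13,660.60.
Month 4: interest £235.65; balance after payment £13,276.25.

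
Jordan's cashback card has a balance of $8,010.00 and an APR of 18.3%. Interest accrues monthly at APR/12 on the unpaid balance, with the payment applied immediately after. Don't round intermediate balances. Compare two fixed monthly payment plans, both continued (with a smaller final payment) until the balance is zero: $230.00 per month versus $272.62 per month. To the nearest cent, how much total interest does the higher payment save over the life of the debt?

$803.52

Monthly rate r = 18.3%/12 = 1.525% = 0.01525.
At $230.00/mo: n = ⌈−ln(1 − rB₀/P)/ln(1+r)⌉ = 51 payments (last $9.44); total interest = total paid − $8,010.00 = $3,499.44.
At $272.62/mo: 40 payments (last $73.74); total interest $2,695.92.
Interest saved = $3,499.44 − $2,695.92 = $803.52.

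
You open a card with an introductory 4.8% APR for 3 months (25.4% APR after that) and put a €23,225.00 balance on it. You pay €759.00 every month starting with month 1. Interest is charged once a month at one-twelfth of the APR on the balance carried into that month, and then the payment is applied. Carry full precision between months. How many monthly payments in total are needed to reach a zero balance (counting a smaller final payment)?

46 payments

Promo months 1–3 at r₀ = 4.8%/12 = 0.004; months 4+ at r₁ = 25.4%/12 = 0.0211667.
After month 3: iterate B ← B·(1+r₀) − €759.00 for 3 months → €21,218.70.
Then at r₁ with €759.00/mo: n₂ = −ln(1 − r₁·B/P)/ln(1+r₁) ≈ 42.77 → 43 more payments.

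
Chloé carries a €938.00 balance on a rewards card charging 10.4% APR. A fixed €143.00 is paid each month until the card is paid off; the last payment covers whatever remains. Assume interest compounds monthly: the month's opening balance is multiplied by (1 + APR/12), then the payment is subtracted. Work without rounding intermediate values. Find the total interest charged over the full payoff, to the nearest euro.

€32

Monthly rate r = 10.4%/12 = 0.866667% = 0.00866667.
Payoff takes n = ⌈−ln(1 − rB₀/P)/ln(1+r)⌉ = ⌈6.782⌉ = 7 payments; the last is €112.00.
Total paid = 6·€143.00 + €112.00 = €970.00.
Total interest = total paid − principal = €970.00 − €938.00 = €32.00.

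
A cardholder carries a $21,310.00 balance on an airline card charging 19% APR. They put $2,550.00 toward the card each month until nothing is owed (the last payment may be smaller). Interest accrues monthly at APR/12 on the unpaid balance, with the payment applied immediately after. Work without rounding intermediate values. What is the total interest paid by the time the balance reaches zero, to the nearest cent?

$1,729.17

Monthly rate r = 19%/12 = 1.58333% = 0.0158333.
Payoff takes n = ⌈−ln(1 − rB₀/P)/ln(1+r)⌉ = ⌈9.035⌉ = 10 payments; the last is $89.17.
Total paid = 9·$2,550.00 + $89.17 = $23,039.17.
Total interest = total paid − principal = $23,039.17 − $21,310.00 = $1,729.17.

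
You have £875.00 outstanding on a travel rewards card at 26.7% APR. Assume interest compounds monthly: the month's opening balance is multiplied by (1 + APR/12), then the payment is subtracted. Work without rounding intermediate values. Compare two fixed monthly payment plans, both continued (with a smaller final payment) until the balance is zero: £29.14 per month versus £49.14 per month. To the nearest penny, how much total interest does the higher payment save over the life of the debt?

Monthly rate r = 26.7%/12 = 2.225% = 0.02225.
At £29.14/mo: n = ⌈−ln(1 − rB₀/P)/ln(1+r)⌉ = 51 payments (last £3.54); total interest = total paid − £875.00 = £585.54.
At £49.14/mo: 23 payments (last £45.50); total interest £251.58.
Interest saved = £585.54 − £251.58 = £333.96.

£333.96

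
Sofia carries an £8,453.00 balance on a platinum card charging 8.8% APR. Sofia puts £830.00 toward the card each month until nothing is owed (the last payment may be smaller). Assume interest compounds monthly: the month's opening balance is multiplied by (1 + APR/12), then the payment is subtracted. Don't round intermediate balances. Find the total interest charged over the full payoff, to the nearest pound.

£365

Monthly rate r = 8.8%/12 = 0.733333% = 0.00733333.
Payoff takes n = ⌈−ln(1 − rB₀/P)/ln(1+r)⌉ = ⌈10.623⌉ = 11 payments; the last is £518.19.
Total paid = 10·£830.00 + £518.19 = £8,818.19.
Total interest = total paid − principal = £8,818.19 − £8,453.00 = £365.19.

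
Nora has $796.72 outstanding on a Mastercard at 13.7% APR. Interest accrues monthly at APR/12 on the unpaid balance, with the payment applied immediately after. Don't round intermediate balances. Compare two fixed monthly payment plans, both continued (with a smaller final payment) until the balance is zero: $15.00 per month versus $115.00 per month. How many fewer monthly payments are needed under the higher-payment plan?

Monthly rate r = 13.7%/12 = 1.14167% = 0.0114167.
At $15.00/mo: n = ⌈−ln(1 − rB₀/P)/ln(1+r)⌉ = 83 payments (last $2.04); total interest = total paid − $796.72 = $435.32.
At $115.00/mo: 8 payments (last $29.85); total interest $38.13.
Payments saved = 83 − 8 = 75.

75 fewer payments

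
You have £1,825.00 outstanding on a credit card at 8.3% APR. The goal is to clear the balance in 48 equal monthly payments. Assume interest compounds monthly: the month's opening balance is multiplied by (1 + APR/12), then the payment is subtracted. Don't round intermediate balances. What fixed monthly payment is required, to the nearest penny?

Monthly rate r = 8.3%/12 = 0.691667% = 0.00691667.
Level-payment amortization: P = B₀·r / (1 − (1+r)^(−n)) = 1825.00·0.00691667 / (1 − 1.00692^(−48)).
Denominator 1 − (1+r)^(−48) = 0.281692192.
P = 12.6229 / 0.281692192 ≈ 44.81.

£44.81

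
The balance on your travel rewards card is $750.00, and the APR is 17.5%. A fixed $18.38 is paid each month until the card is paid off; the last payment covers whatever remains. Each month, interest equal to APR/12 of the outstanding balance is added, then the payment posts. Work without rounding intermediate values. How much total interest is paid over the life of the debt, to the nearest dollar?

$398

Monthly rate r = 17.5%/12 = 1.45833% = 0.0145833.
Payoff takes n = ⌈−ln(1 − rB₀/P)/ln(1+r)⌉ = ⌈62.443⌉ = 63 payments; the last is $8.18.
Total paid = 62·$18.38 + $8.18 = $1,147.74.
Total interest = total paid − principal = $1,147.74 − $750.00 = $397.74.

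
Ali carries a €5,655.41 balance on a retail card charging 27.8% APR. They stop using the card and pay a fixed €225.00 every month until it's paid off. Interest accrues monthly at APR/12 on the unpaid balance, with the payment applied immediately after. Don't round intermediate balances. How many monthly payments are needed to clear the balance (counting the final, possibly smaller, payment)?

39 payments

Monthly rate r = 27.8%/12 = 2.31667% = 0.0231667.
Recurrence: B ← B·(1+r) − €225.00.
Month 1: interest €131.02; balance after payment €5,561.43.
Month 2: interest €128.84; balance after payment €5,465.27.
Closed form: n = −ln(1 − rB₀/P)/ln(1+r) = −ln(0.4177)/ln(1.02317) ≈ 38.118, so the balance reaches zero during payment 39.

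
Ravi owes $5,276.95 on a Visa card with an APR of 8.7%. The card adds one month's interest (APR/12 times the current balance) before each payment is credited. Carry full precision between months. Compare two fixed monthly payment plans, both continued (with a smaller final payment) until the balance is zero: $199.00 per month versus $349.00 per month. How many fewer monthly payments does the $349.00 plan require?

13 fewer payments

Monthly rate r = 8.7%/12 = 0.725% = 0.00725.
At $199.00/mo: n = ⌈−ln(1 − rB₀/P)/ln(1+r)⌉ = 30 payments (last $110.70); total interest = total paid − $5,276.95 = $604.75.
At $349.00/mo: 17 payments (last $25.55); total interest $332.60.
Payments saved = 30 − 17 = 13.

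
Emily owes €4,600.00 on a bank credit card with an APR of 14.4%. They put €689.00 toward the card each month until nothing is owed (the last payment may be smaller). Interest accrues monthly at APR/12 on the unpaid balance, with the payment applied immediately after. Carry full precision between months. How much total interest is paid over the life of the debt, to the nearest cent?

Monthly rate r = 14.4%/12 = 1.2% = 0.012.
Payoff takes n = ⌈−ln(1 − rB₀/P)/ln(1+r)⌉ = ⌈7.001⌉ = 8 payments; the last is €0.45.
Total paid = 7·€689.00 + €0.45 = €4,823.45.
Total interest = total paid − principal = €4,823.45 − €4,600.00 = €223.45.

€223.45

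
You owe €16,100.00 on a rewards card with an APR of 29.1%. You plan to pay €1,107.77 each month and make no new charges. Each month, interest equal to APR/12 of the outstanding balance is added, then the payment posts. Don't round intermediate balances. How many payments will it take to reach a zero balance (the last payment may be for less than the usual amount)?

Monthly rate r = 29.1%/12 = 2.425% = 0.02425.
Recurrence: B ← B·(1+r) − €1,107.77.
Month 1: interest €390.43; balance after payment €15,382.65.
Month 2: interest €373.03; balance after payment €14,647.91.
Closed form: n = −ln(1 − rB₀/P)/ln(1+r) = −ln(0.64756)/ln(1.02425) ≈ 18.136, so the balance reaches zero during payment 19.

19 payments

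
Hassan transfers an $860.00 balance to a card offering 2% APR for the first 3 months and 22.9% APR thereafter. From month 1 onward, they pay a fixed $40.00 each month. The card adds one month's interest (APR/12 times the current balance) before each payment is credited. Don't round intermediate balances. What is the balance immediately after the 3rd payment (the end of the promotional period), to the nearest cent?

Promo months 1–3 at r₀ = 2%/12 = 0.00166667; months 4+ at r₁ = 22.9%/12 = 0.0190833.
After month 3: iterate B ← B·(1+r₀) − $40.00 for 3 months → $744.11.

$744.11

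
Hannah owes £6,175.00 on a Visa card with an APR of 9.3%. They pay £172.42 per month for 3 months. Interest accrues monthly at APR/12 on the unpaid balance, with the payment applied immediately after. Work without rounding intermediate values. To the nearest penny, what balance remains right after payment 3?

Monthly rate r = 9.3%/12 = 0.775% = 0.00775.
Each month: B ← B·(1+r) − £172.42.
Month 1: interest £47.86; balance after payment £6,050.44.
Month 2: interest £46.89; balance after payment £5,924.91.
Month 3: interest £45.92; balance after payment £5,798.41.

£5,798.41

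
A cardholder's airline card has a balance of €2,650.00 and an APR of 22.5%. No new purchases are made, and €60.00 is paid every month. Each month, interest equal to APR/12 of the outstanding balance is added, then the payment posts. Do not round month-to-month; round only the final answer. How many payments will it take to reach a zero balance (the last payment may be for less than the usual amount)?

Monthly rate r = 22.5%/12 = 1.875% = 0.01875.
Recurrence: B ← B·(1+r) − €60.00.
Month 1: interest €49.69; balance after payment €2,639.69.
Month 2: interest €49.49; balance after payment €2,629.18.
Closed form: n = −ln(1 − rB₀/P)/ln(1+r) = −ln(0.17188)/ln(1.01875) ≈ 94.797, so the balance reaches zero during payment 95.

95 months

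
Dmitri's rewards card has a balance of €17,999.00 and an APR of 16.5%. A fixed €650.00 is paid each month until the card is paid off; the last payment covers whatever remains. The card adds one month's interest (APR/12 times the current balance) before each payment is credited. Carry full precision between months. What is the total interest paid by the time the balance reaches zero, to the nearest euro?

Monthly rate r = 16.5%/12 = 1.375% = 0.01375.
Payoff takes n = ⌈−ln(1 − rB₀/P)/ln(1+r)⌉ = ⌈35.093⌉ = 36 payments; the last is €60.90.
Total paid = 35·€650.00 + €60.90 = €22,810.90.
Total interest = total paid − principal = €22,810.90 − €17,999.00 = €4,811.90.

€4,812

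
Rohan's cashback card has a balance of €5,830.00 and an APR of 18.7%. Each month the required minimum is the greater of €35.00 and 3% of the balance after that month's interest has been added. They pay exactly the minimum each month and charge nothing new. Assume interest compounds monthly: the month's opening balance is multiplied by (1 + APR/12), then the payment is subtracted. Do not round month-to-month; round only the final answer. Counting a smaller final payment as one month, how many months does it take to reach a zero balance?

Monthly rate r = 18.7%/12 = 1.55833% = 0.0155833.
While 3% of the post-interest balance exceeds €35.00, each month B ← (B·(1+r))·(1 − 0.03), i.e. B shrinks by the factor (1+r)·0.97 = 0.98512.
This holds for months 1–109. Entering month 110 the balance is €1,137.06; 3% of the post-interest balance is now below €35.00, so the flat €35.00 minimum applies from here.
From month 110 a fixed €35.00 at rate r clears €1,137.06 in 46 more payments. Total: 109 + 46 = 155 months.

155 months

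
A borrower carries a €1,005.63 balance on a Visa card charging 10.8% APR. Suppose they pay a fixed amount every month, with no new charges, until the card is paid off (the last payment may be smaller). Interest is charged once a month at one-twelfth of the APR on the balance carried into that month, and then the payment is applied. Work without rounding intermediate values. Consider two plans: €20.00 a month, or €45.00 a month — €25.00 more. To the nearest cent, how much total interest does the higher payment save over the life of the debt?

€217.00

Monthly rate r = 10.8%/12 = 0.9% = 0.009.
At €20.00/mo: n = ⌈−ln(1 − rB₀/P)/ln(1+r)⌉ = 68 payments (last €4.82); total interest = total paid − €1,005.63 = €339.19.
At €45.00/mo: 26 payments (last €2.82); total interest €122.19.
Interest saved = €339.19 − €122.19 = €217.00.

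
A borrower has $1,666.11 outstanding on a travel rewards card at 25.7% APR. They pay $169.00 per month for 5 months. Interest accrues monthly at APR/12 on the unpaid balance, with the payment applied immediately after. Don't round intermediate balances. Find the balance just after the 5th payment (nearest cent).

$970.35

Monthly rate r = 25.7%/12 = 2.14167% = 0.0214167.
Each month: B ← B·(1+r) − $169.00.
Month 1: interest $35.68; balance after payment $1,532.79.
Month 2: interest $32.83; balance after payment $1,396.62.
Month 3: interest $29.91; balance after payment $1,257.53.
Month 4: interest $26.93; balance after payment $1,115.46.
Month 5: interest $23.89; balance after payment $970.35.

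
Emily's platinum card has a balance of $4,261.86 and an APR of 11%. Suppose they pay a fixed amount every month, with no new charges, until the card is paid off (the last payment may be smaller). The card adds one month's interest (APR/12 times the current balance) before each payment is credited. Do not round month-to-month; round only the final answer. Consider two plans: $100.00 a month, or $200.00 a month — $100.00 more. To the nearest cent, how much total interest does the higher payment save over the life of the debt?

Monthly rate r = 11%/12 = 0.916667% = 0.00916667.
At $100.00/mo: n = ⌈−ln(1 − rB₀/P)/ln(1+r)⌉ = 55 payments (last $29.15); total interest = total paid − $4,261.86 = $1,167.29.
At $200.00/mo: 24 payments (last $163.57); total interest $501.71.
Interest saved = $1,167.29 − $501.71 = $665.58.

$665.58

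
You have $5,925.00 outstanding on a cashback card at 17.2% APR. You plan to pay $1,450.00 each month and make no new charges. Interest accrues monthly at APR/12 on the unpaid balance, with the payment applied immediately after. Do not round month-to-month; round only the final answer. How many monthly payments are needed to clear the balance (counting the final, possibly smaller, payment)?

Monthly rate r = 17.2%/12 = 1.43333% = 0.0143333.
Recurrence: B ← B·(1+r) − $1,450.00.
Month 1: interest $84.92; balance after payment $4,559.93.
Month 2: interest $65.36; balance after payment $3,175.28.
Month 3: interest $45.51; balance after payment $1,770.80.
Month 4: interest $25.38; balance after payment $346.18.
Month 5: interest $4.96; balance after payment $0.00.

5 months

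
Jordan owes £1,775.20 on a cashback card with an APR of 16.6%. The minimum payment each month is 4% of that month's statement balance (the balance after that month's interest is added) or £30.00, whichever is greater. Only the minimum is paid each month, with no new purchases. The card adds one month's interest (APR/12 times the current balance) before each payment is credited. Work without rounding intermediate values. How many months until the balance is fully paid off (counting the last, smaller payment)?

Monthly rate r = 16.6%/12 = 1.38333% = 0.0138333.
While 4% of the post-interest balance exceeds £30.00, each month B ← (B·(1+r))·(1 − 0.04), i.e. B shrinks by the factor (1+r)·0.96 = 0.97328.
This holds for months 1–33. Entering month 34 the balance is £726.26; 4% of the post-interest balance is now below £30.00, so the flat £30.00 minimum applies from here.
From month 34 a fixed £30.00 at rate r clears £726.26 in 30 more payments. Total: 33 + 30 = 63 months.

63 months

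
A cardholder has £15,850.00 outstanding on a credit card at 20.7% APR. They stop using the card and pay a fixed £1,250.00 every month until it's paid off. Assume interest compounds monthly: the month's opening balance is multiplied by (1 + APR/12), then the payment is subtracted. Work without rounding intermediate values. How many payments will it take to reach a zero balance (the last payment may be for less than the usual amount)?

15 payments

Monthly rate r = 20.7%/12 = 1.725% = 0.01725.
Recurrence: B ← B·(1+r) − £1,250.00.
Month 1: interest £273.41; balance after payment £14,873.41.
Month 2: interest £256.57; balance after payment £13,879.98.
Closed form: n = −ln(1 − rB₀/P)/ln(1+r) = −ln(0.78127)/ln(1.01725) ≈ 14.432, so the balance reaches zero during payment 15.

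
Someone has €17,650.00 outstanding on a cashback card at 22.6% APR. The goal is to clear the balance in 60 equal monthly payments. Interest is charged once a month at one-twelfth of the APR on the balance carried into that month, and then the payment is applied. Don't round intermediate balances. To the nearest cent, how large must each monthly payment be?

€493.51

Monthly rate r = 22.6%/12 = 1.88333% = 0.0188333.
Level-payment amortization: P = B₀·r / (1 − (1+r)^(−n)) = 17650.00·0.0188333 / (1 − 1.01883^(−60)).
Denominator 1 − (1+r)^(−60) = 0.673554057.
P = 332.408 / 0.673554057 ≈ 493.51.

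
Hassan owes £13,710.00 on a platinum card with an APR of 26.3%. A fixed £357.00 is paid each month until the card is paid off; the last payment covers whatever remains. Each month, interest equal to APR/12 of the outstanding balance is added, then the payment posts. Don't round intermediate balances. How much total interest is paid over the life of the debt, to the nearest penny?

£16,640.02

Monthly rate r = 26.3%/12 = 2.19167% = 0.0219167.
Payoff takes n = ⌈−ln(1 − rB₀/P)/ln(1+r)⌉ = ⌈85.014⌉ = 86 payments; the last is £5.02.
Total paid = 85·£357.00 + £5.02 = £30,350.02.
Total interest = total paid − principal = £30,350.02 − £13,710.00 = £16,640.02.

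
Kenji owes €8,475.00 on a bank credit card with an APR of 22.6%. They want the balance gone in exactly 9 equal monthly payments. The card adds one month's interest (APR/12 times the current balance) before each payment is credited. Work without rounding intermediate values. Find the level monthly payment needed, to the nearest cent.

Monthly rate r = 22.6%/12 = 1.88333% = 0.0188333.
Level-payment amortization: P = B₀·r / (1 − (1+r)^(−n)) = 8475.00·0.0188333 / (1 − 1.01883^(−9)).
Denominator 1 − (1+r)^(−9) = 0.154581609.
P = 159.613 / 0.154581609 ≈ 1032.55.

€1,032.55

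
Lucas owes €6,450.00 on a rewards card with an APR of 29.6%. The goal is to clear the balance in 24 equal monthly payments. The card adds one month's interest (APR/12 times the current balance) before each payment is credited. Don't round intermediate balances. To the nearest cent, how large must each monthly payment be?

Monthly rate r = 29.6%/12 = 2.46667% = 0.0246667.
Level-payment amortization: P = B₀·r / (1 − (1+r)^(−n)) = 6450.00·0.0246667 / (1 − 1.02467^(−24)).
Denominator 1 − (1+r)^(−24) = 0.44279193.
P = 159.1 / 0.44279193 ≈ 359.31.

€359.31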